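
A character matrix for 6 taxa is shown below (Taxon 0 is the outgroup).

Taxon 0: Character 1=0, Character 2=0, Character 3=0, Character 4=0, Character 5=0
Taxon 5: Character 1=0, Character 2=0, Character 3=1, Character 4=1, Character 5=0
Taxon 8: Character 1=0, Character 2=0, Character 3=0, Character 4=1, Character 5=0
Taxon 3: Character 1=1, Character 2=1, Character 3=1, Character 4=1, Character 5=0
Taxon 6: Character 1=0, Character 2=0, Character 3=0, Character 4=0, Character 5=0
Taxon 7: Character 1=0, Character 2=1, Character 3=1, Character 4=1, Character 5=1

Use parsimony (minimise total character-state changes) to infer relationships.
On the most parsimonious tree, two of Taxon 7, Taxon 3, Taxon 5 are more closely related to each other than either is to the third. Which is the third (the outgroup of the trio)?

The outgroup has state '0' for every character, so '1' is the derived state throughout.
Character 1 (derived state '1') is unique to Taxon 3 (autapomorphy; uninformative for grouping).
Only Taxon 3 and Taxon 7 show the derived state '1' for Character 2, supporting them as a clade.
Character 3 (derived state '1') is shared by Taxon 3, Taxon 5, and Taxon 7 — a synapomorphy uniting that clade.
Character 4 (derived state '1') is shared by Taxon 3, Taxon 5, Taxon 7, and Taxon 8 — a synapomorphy uniting that clade.
Character 5 (derived state '1') is unique to Taxon 7 (autapomorphy; uninformative for grouping).
Most parsimonious ingroup topology: (((Taxon 5,(Taxon 3,Taxon 7)),Taxon 8),Taxon 6).
Taxon 7 and Taxon 3 share a more recent common ancestor with each other than either does with Taxon 5, so Taxon 5 is the least closely related of the three.

Taxon 5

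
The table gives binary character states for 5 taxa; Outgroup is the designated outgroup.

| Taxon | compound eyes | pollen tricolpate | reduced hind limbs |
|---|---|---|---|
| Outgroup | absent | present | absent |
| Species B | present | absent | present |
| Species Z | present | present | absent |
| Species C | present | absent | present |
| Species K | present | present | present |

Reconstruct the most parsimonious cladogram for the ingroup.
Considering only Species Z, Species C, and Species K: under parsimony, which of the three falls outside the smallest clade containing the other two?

Species Z

Character polarity is set by the outgroup: the derived state is whichever differs from the outgroup's state, so for pollen tricolpate the derived state is 'absent', and for the remaining characters it is 'present'.
compound eyes (derived state 'present') is shared by all ingroup taxa — unites the whole ingroup.
Only Species B and Species C show the derived state 'absent' for pollen tricolpate, supporting them as a clade.
reduced hind limbs: derived state 'present' in Species B, Species C, and Species K only — synapomorphy for {Species B, Species C, Species K}.
Most parsimonious ingroup topology: (((Species B,Species C),Species K),Species Z).
Species C and Species K share a more recent common ancestor with each other than either does with Species Z, so Species Z is the least closely related of the three.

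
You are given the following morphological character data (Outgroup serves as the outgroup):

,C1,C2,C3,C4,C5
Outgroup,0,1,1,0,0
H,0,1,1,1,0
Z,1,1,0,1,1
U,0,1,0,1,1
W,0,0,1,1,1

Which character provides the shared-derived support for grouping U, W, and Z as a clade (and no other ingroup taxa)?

C5

Character polarity is set by the outgroup: the derived state is whichever differs from the outgroup's state, so for C2, C3 the derived state is '0', and for the remaining characters it is '1'.
C1 (derived state '1') is unique to Z (autapomorphy; uninformative for grouping).
C2 (derived state '0') is unique to W (autapomorphy; uninformative for grouping).
Only U and Z show the derived state '0' for C3, supporting them as a clade.
All ingroup taxa share the derived state '1' for C4; it defines the ingroup but does not resolve relationships within it.
C5: derived state '1' in U, W, and Z only — synapomorphy for {U, W, Z}.
Most parsimonious ingroup topology: (H,((Z,U),W)).
The clade {U, W, Z} is supported by C5: its derived state '1' occurs in exactly those taxa and in no other taxon (including the outgroup).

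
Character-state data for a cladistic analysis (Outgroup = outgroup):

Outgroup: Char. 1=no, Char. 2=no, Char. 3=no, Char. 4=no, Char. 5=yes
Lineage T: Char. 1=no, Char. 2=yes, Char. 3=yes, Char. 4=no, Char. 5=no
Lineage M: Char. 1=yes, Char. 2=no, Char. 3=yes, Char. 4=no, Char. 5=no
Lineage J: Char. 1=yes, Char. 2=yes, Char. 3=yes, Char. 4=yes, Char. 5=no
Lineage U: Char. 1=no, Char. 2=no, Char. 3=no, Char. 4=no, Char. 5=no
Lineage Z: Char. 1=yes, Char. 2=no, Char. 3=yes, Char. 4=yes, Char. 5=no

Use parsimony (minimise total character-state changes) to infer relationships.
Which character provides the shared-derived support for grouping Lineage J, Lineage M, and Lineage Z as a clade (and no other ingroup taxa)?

Character polarity is set by the outgroup: the derived state is whichever differs from the outgroup's state, so for Char. 5 the derived state is 'no', and for the remaining characters it is 'yes'.
Char. 1 (derived state 'yes') is shared by Lineage J, Lineage M, and Lineage Z — a synapomorphy uniting that clade.
Char. 2 (state 'yes') occurs in Lineage J and Lineage T but conflicts with the nesting implied by the other characters — most parsimoniously interpreted as homoplasy.
Only Lineage J, Lineage M, Lineage T, and Lineage Z show the derived state 'yes' for Char. 3, supporting them as a clade.
Only Lineage J and Lineage Z show the derived state 'yes' for Char. 4, supporting them as a clade.
All ingroup taxa share the derived state 'no' for Char. 5; it defines the ingroup but does not resolve relationships within it.
Most parsimonious ingroup topology: ((Lineage T,(Lineage M,(Lineage J,Lineage Z))),Lineage U).
The clade {Lineage J, Lineage M, Lineage Z} is supported by Char. 1: its derived state 'yes' occurs in exactly those taxa and in no other taxon (including the outgroup).

Char. 1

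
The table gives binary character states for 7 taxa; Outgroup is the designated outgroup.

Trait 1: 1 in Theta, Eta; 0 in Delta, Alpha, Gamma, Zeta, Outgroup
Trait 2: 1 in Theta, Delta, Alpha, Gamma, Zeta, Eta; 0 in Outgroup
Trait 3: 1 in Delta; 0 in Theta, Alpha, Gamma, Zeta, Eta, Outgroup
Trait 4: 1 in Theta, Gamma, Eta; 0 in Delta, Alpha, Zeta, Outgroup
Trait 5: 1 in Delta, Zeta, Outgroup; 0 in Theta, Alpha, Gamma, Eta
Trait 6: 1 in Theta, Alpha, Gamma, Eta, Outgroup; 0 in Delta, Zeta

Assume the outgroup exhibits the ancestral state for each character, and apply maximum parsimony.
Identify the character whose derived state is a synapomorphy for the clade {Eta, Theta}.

Character polarity is set by the outgroup: the derived state is whichever differs from the outgroup's state, so for Trait 5, Trait 6 the derived state is '0', and for the remaining characters it is '1'.
Only Eta and Theta show the derived state '1' for Trait 1, supporting them as a clade.
Trait 2 (derived state '1') is shared by all ingroup taxa — unites the whole ingroup.
Trait 3 (derived state '1') is unique to Delta (autapomorphy; uninformative for grouping).
Only Eta, Gamma, and Theta show the derived state '1' for Trait 4, supporting them as a clade.
Trait 5: derived state '0' in Alpha, Eta, Gamma, and Theta only — synapomorphy for {Alpha, Eta, Gamma, Theta}.
Trait 6 (derived state '0') is shared by Delta and Zeta — a synapomorphy uniting that clade.
Most parsimonious ingroup topology: ((((Theta,Eta),Gamma),Alpha),(Delta,Zeta)).
The clade {Eta, Theta} is supported by Trait 1: its derived state '1' occurs in exactly those taxa and in no other taxon (including the outgroup).

Trait 1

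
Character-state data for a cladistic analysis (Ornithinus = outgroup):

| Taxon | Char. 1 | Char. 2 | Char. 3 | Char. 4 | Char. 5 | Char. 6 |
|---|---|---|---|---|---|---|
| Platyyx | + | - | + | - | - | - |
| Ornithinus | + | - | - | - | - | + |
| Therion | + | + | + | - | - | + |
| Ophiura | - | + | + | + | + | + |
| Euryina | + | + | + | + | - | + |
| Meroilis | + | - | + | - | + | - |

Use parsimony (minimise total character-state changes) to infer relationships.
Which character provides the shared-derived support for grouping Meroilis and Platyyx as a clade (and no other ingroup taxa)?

Char. 6

Character polarity is set by the outgroup: the derived state is whichever differs from the outgroup's state, so for Char. 1, Char. 6 the derived state is '-', and for the remaining characters it is '+'.
Char. 1: derived state '-' in Ophiura only — an autapomorphy, so it tells us nothing about relationships among taxa.
Char. 2: derived state '+' in Euryina, Ophiura, and Therion only — synapomorphy for {Euryina, Ophiura, Therion}.
All ingroup taxa share the derived state '+' for Char. 3; it defines the ingroup but does not resolve relationships within it.
Char. 4: derived state '+' in Euryina and Ophiura only — synapomorphy for {Euryina, Ophiura}.
Char. 5 groups Meroilis and Ophiura, which is incompatible with the clades supported by the remaining characters; treating it as convergent (homoplasy) costs fewer steps than any alternative tree.
Char. 6: derived state '-' in Meroilis and Platyyx only — synapomorphy for {Meroilis, Platyyx}.
Most parsimonious ingroup topology: (((Euryina,Ophiura),Therion),(Meroilis,Platyyx)).
The clade {Meroilis, Platyyx} is supported by Char. 6: its derived state '-' occurs in exactly those taxa and in no other taxon (including the outgroup).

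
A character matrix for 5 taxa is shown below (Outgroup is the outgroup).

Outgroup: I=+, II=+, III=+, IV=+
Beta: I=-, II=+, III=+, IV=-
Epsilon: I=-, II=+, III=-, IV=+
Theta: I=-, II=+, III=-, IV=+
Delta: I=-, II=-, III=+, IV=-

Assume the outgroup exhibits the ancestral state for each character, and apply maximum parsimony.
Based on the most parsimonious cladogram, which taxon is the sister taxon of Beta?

The outgroup has state '+' for every character, so '-' is the derived state throughout.
I (derived state '-') is shared by all ingroup taxa — unites the whole ingroup.
II (derived state '-') is unique to Delta (autapomorphy; uninformative for grouping).
Only Epsilon and Theta show the derived state '-' for III, supporting them as a clade.
Only Beta and Delta show the derived state '-' for IV, supporting them as a clade.
Most parsimonious ingroup topology: ((Beta,Delta),(Epsilon,Theta)).
Beta and Delta form a cherry on this tree, so they are sister taxa.

Delta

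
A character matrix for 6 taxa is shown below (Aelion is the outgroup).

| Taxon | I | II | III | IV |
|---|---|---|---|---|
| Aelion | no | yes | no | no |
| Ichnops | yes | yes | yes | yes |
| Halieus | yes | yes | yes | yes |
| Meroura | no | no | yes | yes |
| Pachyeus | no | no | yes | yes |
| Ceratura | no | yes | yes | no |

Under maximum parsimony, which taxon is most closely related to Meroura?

Character polarity is set by the outgroup: the derived state is whichever differs from the outgroup's state, so for II the derived state is 'no', and for the remaining characters it is 'yes'.
I: derived state 'yes' in Halieus and Ichnops only — synapomorphy for {Halieus, Ichnops}.
Only Meroura and Pachyeus show the derived state 'no' for II, supporting them as a clade.
All ingroup taxa share the derived state 'yes' for III; it defines the ingroup but does not resolve relationships within it.
IV (derived state 'yes') is shared by Halieus, Ichnops, Meroura, and Pachyeus — a synapomorphy uniting that clade.
Most parsimonious ingroup topology: (((Ichnops,Halieus),(Meroura,Pachyeus)),Ceratura).
Meroura and Pachyeus form a cherry on this tree, so they are sister taxa.

Pachyeus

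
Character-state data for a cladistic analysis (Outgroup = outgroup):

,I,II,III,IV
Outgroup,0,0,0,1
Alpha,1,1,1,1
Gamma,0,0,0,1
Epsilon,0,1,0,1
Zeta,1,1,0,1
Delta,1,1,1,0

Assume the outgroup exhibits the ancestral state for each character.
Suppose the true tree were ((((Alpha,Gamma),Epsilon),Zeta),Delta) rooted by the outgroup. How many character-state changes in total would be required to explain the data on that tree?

8

Map each character onto ((((Alpha,Gamma),Epsilon),Zeta),Delta) (rooted by Outgroup) and count the minimum state changes it requires (Fitch parsimony):
I: 3; II: 2; III: 2; IV: 1.
Total tree length = 8.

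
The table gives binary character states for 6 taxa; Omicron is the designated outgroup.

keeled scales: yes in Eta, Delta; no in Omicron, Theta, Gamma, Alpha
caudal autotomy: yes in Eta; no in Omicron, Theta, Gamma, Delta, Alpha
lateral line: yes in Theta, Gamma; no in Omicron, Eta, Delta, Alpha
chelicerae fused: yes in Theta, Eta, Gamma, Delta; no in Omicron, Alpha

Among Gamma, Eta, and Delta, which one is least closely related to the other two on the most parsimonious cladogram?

Gamma

The outgroup has state 'no' for every character, so 'yes' is the derived state throughout.
keeled scales (derived state 'yes') is shared by Delta and Eta — a synapomorphy uniting that clade.
caudal autotomy: derived state 'yes' in Eta only — an autapomorphy, so it tells us nothing about relationships among taxa.
Only Gamma and Theta show the derived state 'yes' for lateral line, supporting them as a clade.
Only Delta, Eta, Gamma, and Theta show the derived state 'yes' for chelicerae fused, supporting them as a clade.
Most parsimonious ingroup topology: (((Theta,Gamma),(Eta,Delta)),Alpha).
Eta and Delta share a more recent common ancestor with each other than either does with Gamma, so Gamma is the least closely related of the three.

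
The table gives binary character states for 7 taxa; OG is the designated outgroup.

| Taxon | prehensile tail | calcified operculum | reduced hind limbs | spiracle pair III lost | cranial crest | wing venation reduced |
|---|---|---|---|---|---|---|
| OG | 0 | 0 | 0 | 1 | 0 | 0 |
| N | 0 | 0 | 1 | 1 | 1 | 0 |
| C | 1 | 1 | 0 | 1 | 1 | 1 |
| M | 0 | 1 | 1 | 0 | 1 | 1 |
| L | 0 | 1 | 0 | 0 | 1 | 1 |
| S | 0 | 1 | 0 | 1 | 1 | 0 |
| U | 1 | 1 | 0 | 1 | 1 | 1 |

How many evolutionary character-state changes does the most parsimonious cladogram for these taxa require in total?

Character polarity is set by the outgroup: the derived state is whichever differs from the outgroup's state, so for spiracle pair III lost the derived state is '0', and for the remaining characters it is '1'.
prehensile tail: derived state '1' in C and U only — synapomorphy for {C, U}.
calcified operculum: derived state '1' in C, L, M, S, and U only — synapomorphy for {C, L, M, S, U}.
reduced hind limbs groups M and N, which is incompatible with the clades supported by the remaining characters; treating it as convergent (homoplasy) costs fewer steps than any alternative tree.
spiracle pair III lost: derived state '0' in L and M only — synapomorphy for {L, M}.
cranial crest (derived state '1') is shared by all ingroup taxa — unites the whole ingroup.
wing venation reduced: derived state '1' in C, L, M, and U only — synapomorphy for {C, L, M, U}.
Most parsimonious ingroup topology: (N,(((C,U),(M,L)),S)).
Changes per character on this tree: prehensile tail: 1; calcified operculum: 1; reduced hind limbs: 2; spiracle pair III lost: 1; cranial crest: 1; wing venation reduced: 1.
Total = 7.

7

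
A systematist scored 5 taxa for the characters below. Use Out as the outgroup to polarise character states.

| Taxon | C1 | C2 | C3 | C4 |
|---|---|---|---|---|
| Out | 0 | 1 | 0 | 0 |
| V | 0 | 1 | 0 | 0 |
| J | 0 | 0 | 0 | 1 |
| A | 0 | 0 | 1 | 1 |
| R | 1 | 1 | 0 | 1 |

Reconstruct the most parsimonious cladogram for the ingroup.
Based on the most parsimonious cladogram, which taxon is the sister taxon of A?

Character polarity is set by the outgroup: the derived state is whichever differs from the outgroup's state, so for C2 the derived state is '0', and for the remaining characters it is '1'.
C1: derived state '1' in R only — an autapomorphy, so it tells us nothing about relationships among taxa.
C2: derived state '0' in A and J only — synapomorphy for {A, J}.
C3 (derived state '1') is unique to A (autapomorphy; uninformative for grouping).
C4: derived state '1' in A, J, and R only — synapomorphy for {A, J, R}.
Most parsimonious ingroup topology: (V,((J,A),R)).
A and J form a cherry on this tree, so they are sister taxa.

J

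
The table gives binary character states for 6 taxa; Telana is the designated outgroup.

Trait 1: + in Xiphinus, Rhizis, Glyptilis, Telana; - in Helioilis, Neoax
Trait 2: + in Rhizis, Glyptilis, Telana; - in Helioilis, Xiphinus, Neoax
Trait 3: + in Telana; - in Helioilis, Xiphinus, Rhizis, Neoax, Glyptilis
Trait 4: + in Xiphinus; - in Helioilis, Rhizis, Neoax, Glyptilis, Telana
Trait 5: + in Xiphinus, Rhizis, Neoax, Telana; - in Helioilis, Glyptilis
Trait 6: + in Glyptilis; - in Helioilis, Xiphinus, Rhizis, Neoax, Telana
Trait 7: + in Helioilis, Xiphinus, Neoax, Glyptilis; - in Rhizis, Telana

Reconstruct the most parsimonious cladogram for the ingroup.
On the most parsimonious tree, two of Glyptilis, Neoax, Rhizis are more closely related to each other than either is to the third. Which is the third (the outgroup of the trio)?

Character polarity is set by the outgroup: the derived state is whichever differs from the outgroup's state, so for Trait 1, Trait 2, Trait 3, Trait 5 the derived state is '-', and for the remaining characters it is '+'.
Only Helioilis and Neoax show the derived state '-' for Trait 1, supporting them as a clade.
Trait 2: derived state '-' in Helioilis, Neoax, and Xiphinus only — synapomorphy for {Helioilis, Neoax, Xiphinus}.
All ingroup taxa share the derived state '-' for Trait 3; it defines the ingroup but does not resolve relationships within it.
Trait 4: derived state '+' in Xiphinus only — an autapomorphy, so it tells us nothing about relationships among taxa.
Trait 5 (state '-') occurs in Glyptilis and Helioilis but conflicts with the nesting implied by the other characters — most parsimoniously interpreted as homoplasy.
Trait 6 (derived state '+') is unique to Glyptilis (autapomorphy; uninformative for grouping).
Trait 7: derived state '+' in Glyptilis, Helioilis, Neoax, and Xiphinus only — synapomorphy for {Glyptilis, Helioilis, Neoax, Xiphinus}.
Most parsimonious ingroup topology: ((Glyptilis,((Helioilis,Neoax),Xiphinus)),Rhizis).
Glyptilis and Neoax share a more recent common ancestor with each other than either does with Rhizis, so Rhizis is the least closely related of the three.

Rhizis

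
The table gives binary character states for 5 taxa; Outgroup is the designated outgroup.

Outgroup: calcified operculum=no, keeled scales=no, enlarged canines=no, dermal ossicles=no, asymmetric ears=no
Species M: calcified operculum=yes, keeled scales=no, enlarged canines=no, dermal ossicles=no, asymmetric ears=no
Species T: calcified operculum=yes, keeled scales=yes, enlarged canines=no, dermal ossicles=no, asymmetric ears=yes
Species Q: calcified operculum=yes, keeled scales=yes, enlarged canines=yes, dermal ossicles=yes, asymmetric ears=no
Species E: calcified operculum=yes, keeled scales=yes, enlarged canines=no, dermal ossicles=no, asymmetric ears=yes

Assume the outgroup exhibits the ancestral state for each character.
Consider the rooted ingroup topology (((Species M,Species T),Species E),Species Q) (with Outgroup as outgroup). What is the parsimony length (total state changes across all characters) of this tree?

7

Map each character onto (((Species M,Species T),Species E),Species Q) (rooted by Outgroup) and count the minimum state changes it requires (Fitch parsimony):
calcified operculum: 1; keeled scales: 2; enlarged canines: 1; dermal ossicles: 1; asymmetric ears: 2.
Total tree length = 7.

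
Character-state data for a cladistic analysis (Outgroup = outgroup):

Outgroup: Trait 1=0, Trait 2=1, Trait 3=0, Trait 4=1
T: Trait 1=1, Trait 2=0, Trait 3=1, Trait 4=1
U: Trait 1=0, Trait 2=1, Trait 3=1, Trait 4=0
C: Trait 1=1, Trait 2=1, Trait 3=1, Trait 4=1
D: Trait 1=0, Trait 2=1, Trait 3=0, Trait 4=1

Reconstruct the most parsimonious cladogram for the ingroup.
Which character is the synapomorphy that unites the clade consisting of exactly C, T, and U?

Trait 3

Character polarity is set by the outgroup: the derived state is whichever differs from the outgroup's state, so for Trait 2, Trait 4 the derived state is '0', and for the remaining characters it is '1'.
Trait 1: derived state '1' in C and T only — synapomorphy for {C, T}.
Trait 2 (derived state '0') is unique to T (autapomorphy; uninformative for grouping).
Only C, T, and U show the derived state '1' for Trait 3, supporting them as a clade.
Trait 4: derived state '0' in U only — an autapomorphy, so it tells us nothing about relationships among taxa.
Most parsimonious ingroup topology: (((T,C),U),D).
The clade {C, T, U} is supported by Trait 3: its derived state '1' occurs in exactly those taxa and in no other taxon (including the outgroup).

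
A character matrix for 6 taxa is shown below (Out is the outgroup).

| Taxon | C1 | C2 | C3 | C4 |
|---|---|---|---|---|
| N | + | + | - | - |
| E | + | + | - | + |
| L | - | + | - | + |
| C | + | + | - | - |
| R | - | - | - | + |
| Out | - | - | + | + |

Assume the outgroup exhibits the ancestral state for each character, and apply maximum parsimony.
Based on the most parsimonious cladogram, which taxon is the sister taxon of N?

C

Character polarity is set by the outgroup: the derived state is whichever differs from the outgroup's state, so for C3, C4 the derived state is '-', and for the remaining characters it is '+'.
Only C, E, and N show the derived state '+' for C1, supporting them as a clade.
C2 (derived state '+') is shared by C, E, L, and N — a synapomorphy uniting that clade.
All ingroup taxa share the derived state '-' for C3; it defines the ingroup but does not resolve relationships within it.
C4: derived state '-' in C and N only — synapomorphy for {C, N}.
Most parsimonious ingroup topology: (R,((E,(C,N)),L)).
N and C form a cherry on this tree, so they are sister taxa.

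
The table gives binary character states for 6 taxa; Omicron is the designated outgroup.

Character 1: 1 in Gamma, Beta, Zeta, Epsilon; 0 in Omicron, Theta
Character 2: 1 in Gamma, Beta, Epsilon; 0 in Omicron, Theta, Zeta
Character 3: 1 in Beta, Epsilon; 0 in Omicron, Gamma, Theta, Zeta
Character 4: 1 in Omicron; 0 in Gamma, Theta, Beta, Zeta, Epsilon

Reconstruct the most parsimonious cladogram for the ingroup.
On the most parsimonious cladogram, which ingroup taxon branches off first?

Character polarity is set by the outgroup: the derived state is whichever differs from the outgroup's state, so for Character 4 the derived state is '0', and for the remaining characters it is '1'.
Character 1: derived state '1' in Beta, Epsilon, Gamma, and Zeta only — synapomorphy for {Beta, Epsilon, Gamma, Zeta}.
Only Beta, Epsilon, and Gamma show the derived state '1' for Character 2, supporting them as a clade.
Character 3 (derived state '1') is shared by Beta and Epsilon — a synapomorphy uniting that clade.
Character 4 (derived state '0') is shared by all ingroup taxa — unites the whole ingroup.
Most parsimonious ingroup topology: (((Gamma,(Beta,Epsilon)),Zeta),Theta).
Theta is sister to the clade containing all other ingroup taxa, so it is the earliest-diverging (most basal) ingroup lineage.

Theta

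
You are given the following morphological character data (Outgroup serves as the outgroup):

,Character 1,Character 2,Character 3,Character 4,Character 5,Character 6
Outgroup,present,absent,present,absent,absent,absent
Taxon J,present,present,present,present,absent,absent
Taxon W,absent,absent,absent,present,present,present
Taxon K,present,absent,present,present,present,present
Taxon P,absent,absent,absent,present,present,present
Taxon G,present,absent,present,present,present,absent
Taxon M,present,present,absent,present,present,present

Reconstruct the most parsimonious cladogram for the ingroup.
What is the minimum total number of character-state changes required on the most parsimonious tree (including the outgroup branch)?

Character polarity is set by the outgroup: the derived state is whichever differs from the outgroup's state, so for Character 1, Character 3 the derived state is 'absent', and for the remaining characters it is 'present'.
Character 1: derived state 'absent' in Taxon P and Taxon W only — synapomorphy for {Taxon P, Taxon W}.
Character 2 (state 'present') occurs in Taxon J and Taxon M but conflicts with the nesting implied by the other characters — most parsimoniously interpreted as homoplasy.
Only Taxon M, Taxon P, and Taxon W show the derived state 'absent' for Character 3, supporting them as a clade.
All ingroup taxa share the derived state 'present' for Character 4; it defines the ingroup but does not resolve relationships within it.
Only Taxon G, Taxon K, Taxon M, Taxon P, and Taxon W show the derived state 'present' for Character 5, supporting them as a clade.
Only Taxon K, Taxon M, Taxon P, and Taxon W show the derived state 'present' for Character 6, supporting them as a clade.
Most parsimonious ingroup topology: (Taxon J,((((Taxon W,Taxon P),Taxon M),Taxon K),Taxon G)).
Changes per character on this tree: Character 1: 1; Character 2: 2; Character 3: 1; Character 4: 1; Character 5: 1; Character 6: 1.
Total = 7.

7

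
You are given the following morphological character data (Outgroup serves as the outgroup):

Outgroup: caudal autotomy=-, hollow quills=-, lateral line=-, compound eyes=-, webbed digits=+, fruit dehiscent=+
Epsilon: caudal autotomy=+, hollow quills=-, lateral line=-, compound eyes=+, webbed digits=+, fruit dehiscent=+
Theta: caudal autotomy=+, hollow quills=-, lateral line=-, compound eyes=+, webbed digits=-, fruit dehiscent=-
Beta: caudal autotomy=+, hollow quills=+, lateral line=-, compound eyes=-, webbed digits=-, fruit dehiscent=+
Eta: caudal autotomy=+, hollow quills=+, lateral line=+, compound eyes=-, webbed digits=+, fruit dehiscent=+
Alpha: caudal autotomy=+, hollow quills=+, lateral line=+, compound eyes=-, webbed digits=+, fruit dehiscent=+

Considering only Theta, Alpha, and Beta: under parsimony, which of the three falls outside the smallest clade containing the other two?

Character polarity is set by the outgroup: the derived state is whichever differs from the outgroup's state, so for webbed digits, fruit dehiscent the derived state is '-', and for the remaining characters it is '+'.
caudal autotomy (derived state '+') is shared by all ingroup taxa — unites the whole ingroup.
hollow quills (derived state '+') is shared by Alpha, Beta, and Eta — a synapomorphy uniting that clade.
lateral line (derived state '+') is shared by Alpha and Eta — a synapomorphy uniting that clade.
Only Epsilon and Theta show the derived state '+' for compound eyes, supporting them as a clade.
webbed digits groups Beta and Theta, which is incompatible with the clades supported by the remaining characters; treating it as convergent (homoplasy) costs fewer steps than any alternative tree.
fruit dehiscent (derived state '-') is unique to Theta (autapomorphy; uninformative for grouping).
Most parsimonious ingroup topology: ((Epsilon,Theta),((Eta,Alpha),Beta)).
Alpha and Beta share a more recent common ancestor with each other than either does with Theta, so Theta is the least closely related of the three.

Theta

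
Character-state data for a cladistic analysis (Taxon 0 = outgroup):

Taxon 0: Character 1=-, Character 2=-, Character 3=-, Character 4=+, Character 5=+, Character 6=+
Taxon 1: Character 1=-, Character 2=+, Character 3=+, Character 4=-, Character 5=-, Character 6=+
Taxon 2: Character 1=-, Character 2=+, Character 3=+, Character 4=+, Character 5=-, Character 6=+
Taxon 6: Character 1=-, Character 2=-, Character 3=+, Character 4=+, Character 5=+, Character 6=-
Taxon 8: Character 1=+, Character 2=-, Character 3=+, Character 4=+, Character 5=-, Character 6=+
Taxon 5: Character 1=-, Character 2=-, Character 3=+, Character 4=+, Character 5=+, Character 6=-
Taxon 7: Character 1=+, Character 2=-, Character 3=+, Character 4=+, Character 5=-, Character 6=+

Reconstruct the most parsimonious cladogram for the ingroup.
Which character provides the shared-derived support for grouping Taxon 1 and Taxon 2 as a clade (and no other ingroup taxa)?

Character 2

Character polarity is set by the outgroup: the derived state is whichever differs from the outgroup's state, so for Character 4, Character 5, Character 6 the derived state is '-', and for the remaining characters it is '+'.
Only Taxon 7 and Taxon 8 show the derived state '+' for Character 1, supporting them as a clade.
Only Taxon 1 and Taxon 2 show the derived state '+' for Character 2, supporting them as a clade.
Character 3 (derived state '+') is shared by all ingroup taxa — unites the whole ingroup.
Character 4 (derived state '-') is unique to Taxon 1 (autapomorphy; uninformative for grouping).
Character 5 (derived state '-') is shared by Taxon 1, Taxon 2, Taxon 7, and Taxon 8 — a synapomorphy uniting that clade.
Character 6 (derived state '-') is shared by Taxon 5 and Taxon 6 — a synapomorphy uniting that clade.
Most parsimonious ingroup topology: (((Taxon 1,Taxon 2),(Taxon 8,Taxon 7)),(Taxon 6,Taxon 5)).
The clade {Taxon 1, Taxon 2} is supported by Character 2: its derived state '+' occurs in exactly those taxa and in no other taxon (including the outgroup).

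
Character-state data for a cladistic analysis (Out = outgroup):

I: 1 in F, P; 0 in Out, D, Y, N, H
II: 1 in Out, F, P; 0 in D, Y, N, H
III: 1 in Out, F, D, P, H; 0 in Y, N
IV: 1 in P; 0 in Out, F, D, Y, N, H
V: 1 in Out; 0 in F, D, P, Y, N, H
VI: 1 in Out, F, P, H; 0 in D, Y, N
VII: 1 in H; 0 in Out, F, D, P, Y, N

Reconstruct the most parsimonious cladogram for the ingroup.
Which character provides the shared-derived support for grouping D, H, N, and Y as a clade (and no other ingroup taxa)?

Character polarity is set by the outgroup: the derived state is whichever differs from the outgroup's state, so for II, III, V, VI the derived state is '0', and for the remaining characters it is '1'.
I (derived state '1') is shared by F and P — a synapomorphy uniting that clade.
II (derived state '0') is shared by D, H, N, and Y — a synapomorphy uniting that clade.
Only N and Y show the derived state '0' for III, supporting them as a clade.
IV (derived state '1') is unique to P (autapomorphy; uninformative for grouping).
V (derived state '0') is shared by all ingroup taxa — unites the whole ingroup.
VI (derived state '0') is shared by D, N, and Y — a synapomorphy uniting that clade.
VII (derived state '1') is unique to H (autapomorphy; uninformative for grouping).
Most parsimonious ingroup topology: ((F,P),((D,(Y,N)),H)).
The clade {D, H, N, Y} is supported by II: its derived state '0' occurs in exactly those taxa and in no other taxon (including the outgroup).

II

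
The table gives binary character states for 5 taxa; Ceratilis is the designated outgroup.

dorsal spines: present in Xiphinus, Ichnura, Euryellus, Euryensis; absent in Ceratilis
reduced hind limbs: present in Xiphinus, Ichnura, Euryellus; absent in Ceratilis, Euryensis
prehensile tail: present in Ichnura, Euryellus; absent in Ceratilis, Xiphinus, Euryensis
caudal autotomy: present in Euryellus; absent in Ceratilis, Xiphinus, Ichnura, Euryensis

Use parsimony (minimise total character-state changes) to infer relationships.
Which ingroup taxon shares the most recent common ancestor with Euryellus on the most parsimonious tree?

The outgroup has state 'absent' for every character, so 'present' is the derived state throughout.
All ingroup taxa share the derived state 'present' for dorsal spines; it defines the ingroup but does not resolve relationships within it.
Only Euryellus, Ichnura, and Xiphinus show the derived state 'present' for reduced hind limbs, supporting them as a clade.
prehensile tail: derived state 'present' in Euryellus and Ichnura only — synapomorphy for {Euryellus, Ichnura}.
caudal autotomy: derived state 'present' in Euryellus only — an autapomorphy, so it tells us nothing about relationships among taxa.
Most parsimonious ingroup topology: ((Xiphinus,(Ichnura,Euryellus)),Euryensis).
Euryellus and Ichnura form a cherry on this tree, so they are sister taxa.

Ichnura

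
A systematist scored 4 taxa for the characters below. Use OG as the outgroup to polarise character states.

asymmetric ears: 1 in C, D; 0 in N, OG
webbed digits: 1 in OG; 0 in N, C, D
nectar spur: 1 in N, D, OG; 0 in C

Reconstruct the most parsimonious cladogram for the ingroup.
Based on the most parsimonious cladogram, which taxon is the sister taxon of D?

C

Character polarity is set by the outgroup: the derived state is whichever differs from the outgroup's state, so for webbed digits, nectar spur the derived state is '0', and for the remaining characters it is '1'.
Only C and D show the derived state '1' for asymmetric ears, supporting them as a clade.
All ingroup taxa share the derived state '0' for webbed digits; it defines the ingroup but does not resolve relationships within it.
nectar spur (derived state '0') is unique to C (autapomorphy; uninformative for grouping).
Most parsimonious ingroup topology: (N,(D,C)).
D and C form a cherry on this tree, so they are sister taxa.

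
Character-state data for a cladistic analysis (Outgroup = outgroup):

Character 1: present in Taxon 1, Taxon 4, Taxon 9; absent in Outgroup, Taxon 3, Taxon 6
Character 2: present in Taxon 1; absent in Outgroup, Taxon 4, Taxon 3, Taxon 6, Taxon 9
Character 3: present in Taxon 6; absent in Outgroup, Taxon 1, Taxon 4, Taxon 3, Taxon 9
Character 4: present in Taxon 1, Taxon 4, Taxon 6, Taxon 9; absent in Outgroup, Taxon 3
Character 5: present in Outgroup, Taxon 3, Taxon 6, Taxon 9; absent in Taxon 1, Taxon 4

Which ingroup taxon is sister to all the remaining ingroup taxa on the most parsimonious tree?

Taxon 3

Character polarity is set by the outgroup: the derived state is whichever differs from the outgroup's state, so for Character 5 the derived state is 'absent', and for the remaining characters it is 'present'.
Character 1 (derived state 'present') is shared by Taxon 1, Taxon 4, and Taxon 9 — a synapomorphy uniting that clade.
Character 2 (derived state 'present') is unique to Taxon 1 (autapomorphy; uninformative for grouping).
Character 3: derived state 'present' in Taxon 6 only — an autapomorphy, so it tells us nothing about relationships among taxa.
Character 4 (derived state 'present') is shared by Taxon 1, Taxon 4, Taxon 6, and Taxon 9 — a synapomorphy uniting that clade.
Character 5: derived state 'absent' in Taxon 1 and Taxon 4 only — synapomorphy for {Taxon 1, Taxon 4}.
Most parsimonious ingroup topology: ((((Taxon 1,Taxon 4),Taxon 9),Taxon 6),Taxon 3).
Taxon 3 is sister to the clade containing all other ingroup taxa, so it is the earliest-diverging (most basal) ingroup lineage.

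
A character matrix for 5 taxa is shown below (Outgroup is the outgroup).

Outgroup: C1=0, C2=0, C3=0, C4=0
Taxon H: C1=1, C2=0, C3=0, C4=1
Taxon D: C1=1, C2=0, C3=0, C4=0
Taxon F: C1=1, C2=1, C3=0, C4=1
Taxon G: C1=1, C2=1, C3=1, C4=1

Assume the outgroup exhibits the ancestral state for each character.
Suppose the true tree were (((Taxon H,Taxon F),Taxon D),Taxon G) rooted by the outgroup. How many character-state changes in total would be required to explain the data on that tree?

Map each character onto (((Taxon H,Taxon F),Taxon D),Taxon G) (rooted by Outgroup) and count the minimum state changes it requires (Fitch parsimony):
C1: 1; C2: 2; C3: 1; C4: 2.
Total tree length = 6.

6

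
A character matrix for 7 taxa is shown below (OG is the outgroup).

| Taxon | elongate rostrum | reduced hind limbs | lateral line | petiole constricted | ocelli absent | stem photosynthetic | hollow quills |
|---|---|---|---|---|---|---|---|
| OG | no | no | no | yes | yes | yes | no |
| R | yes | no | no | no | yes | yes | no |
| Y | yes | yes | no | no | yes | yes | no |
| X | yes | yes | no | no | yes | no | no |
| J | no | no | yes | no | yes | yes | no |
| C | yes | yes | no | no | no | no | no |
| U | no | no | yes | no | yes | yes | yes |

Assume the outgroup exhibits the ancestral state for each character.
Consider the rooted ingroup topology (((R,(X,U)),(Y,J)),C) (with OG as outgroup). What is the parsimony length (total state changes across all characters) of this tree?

13

Map each character onto (((R,(X,U)),(Y,J)),C) (rooted by OG) and count the minimum state changes it requires (Fitch parsimony):
elongate rostrum: 3; reduced hind limbs: 3; lateral line: 2; petiole constricted: 1; ocelli absent: 1; stem photosynthetic: 2; hollow quills: 1.
Total tree length = 13.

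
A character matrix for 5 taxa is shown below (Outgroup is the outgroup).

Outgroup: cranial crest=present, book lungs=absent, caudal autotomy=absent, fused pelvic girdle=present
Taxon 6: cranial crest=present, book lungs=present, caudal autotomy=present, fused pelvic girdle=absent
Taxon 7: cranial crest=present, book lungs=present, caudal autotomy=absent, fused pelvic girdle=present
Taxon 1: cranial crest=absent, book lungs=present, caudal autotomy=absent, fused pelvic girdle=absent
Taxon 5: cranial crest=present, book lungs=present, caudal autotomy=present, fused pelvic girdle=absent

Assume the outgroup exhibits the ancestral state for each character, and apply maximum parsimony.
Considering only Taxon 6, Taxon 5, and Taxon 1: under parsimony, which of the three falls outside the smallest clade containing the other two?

Character polarity is set by the outgroup: the derived state is whichever differs from the outgroup's state, so for cranial crest, fused pelvic girdle the derived state is 'absent', and for the remaining characters it is 'present'.
cranial crest: derived state 'absent' in Taxon 1 only — an autapomorphy, so it tells us nothing about relationships among taxa.
book lungs (derived state 'present') is shared by all ingroup taxa — unites the whole ingroup.
caudal autotomy (derived state 'present') is shared by Taxon 5 and Taxon 6 — a synapomorphy uniting that clade.
fused pelvic girdle (derived state 'absent') is shared by Taxon 1, Taxon 5, and Taxon 6 — a synapomorphy uniting that clade.
Most parsimonious ingroup topology: (((Taxon 6,Taxon 5),Taxon 1),Taxon 7).
Taxon 6 and Taxon 5 share a more recent common ancestor with each other than either does with Taxon 1, so Taxon 1 is the least closely related of the three.

Taxon 1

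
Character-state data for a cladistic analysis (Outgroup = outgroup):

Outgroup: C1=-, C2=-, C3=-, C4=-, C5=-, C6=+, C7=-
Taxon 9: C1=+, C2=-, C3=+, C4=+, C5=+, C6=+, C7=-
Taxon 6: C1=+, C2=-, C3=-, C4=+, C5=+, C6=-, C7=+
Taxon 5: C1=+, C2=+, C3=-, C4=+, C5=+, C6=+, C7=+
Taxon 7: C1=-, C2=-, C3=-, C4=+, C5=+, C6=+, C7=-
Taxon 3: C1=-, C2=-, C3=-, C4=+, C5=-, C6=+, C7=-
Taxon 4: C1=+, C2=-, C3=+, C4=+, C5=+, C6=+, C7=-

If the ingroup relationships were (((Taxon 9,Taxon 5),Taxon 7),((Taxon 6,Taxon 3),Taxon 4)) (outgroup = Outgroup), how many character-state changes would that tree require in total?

12

Map each character onto (((Taxon 9,Taxon 5),Taxon 7),((Taxon 6,Taxon 3),Taxon 4)) (rooted by Outgroup) and count the minimum state changes it requires (Fitch parsimony):
C1: 3; C2: 1; C3: 2; C4: 1; C5: 2; C6: 1; C7: 2.
Total tree length = 12.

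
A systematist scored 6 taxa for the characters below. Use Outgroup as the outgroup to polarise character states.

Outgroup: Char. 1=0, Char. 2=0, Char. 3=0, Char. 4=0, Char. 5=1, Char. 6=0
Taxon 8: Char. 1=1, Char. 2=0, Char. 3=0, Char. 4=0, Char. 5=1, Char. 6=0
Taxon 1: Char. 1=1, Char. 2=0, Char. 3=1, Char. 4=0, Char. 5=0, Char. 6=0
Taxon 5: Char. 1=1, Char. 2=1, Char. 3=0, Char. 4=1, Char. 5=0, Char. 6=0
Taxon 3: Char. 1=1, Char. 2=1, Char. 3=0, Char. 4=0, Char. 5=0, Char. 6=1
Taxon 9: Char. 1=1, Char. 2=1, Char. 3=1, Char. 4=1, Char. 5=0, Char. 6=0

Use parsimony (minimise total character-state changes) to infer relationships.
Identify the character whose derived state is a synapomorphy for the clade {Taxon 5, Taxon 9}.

Char. 4

Character polarity is set by the outgroup: the derived state is whichever differs from the outgroup's state, so for Char. 5 the derived state is '0', and for the remaining characters it is '1'.
Char. 1 (derived state '1') is shared by all ingroup taxa — unites the whole ingroup.
Char. 2: derived state '1' in Taxon 3, Taxon 5, and Taxon 9 only — synapomorphy for {Taxon 3, Taxon 5, Taxon 9}.
Char. 3 groups Taxon 1 and Taxon 9, which is incompatible with the clades supported by the remaining characters; treating it as convergent (homoplasy) costs fewer steps than any alternative tree.
Char. 4: derived state '1' in Taxon 5 and Taxon 9 only — synapomorphy for {Taxon 5, Taxon 9}.
Char. 5 (derived state '0') is shared by Taxon 1, Taxon 3, Taxon 5, and Taxon 9 — a synapomorphy uniting that clade.
Char. 6 (derived state '1') is unique to Taxon 3 (autapomorphy; uninformative for grouping).
Most parsimonious ingroup topology: (Taxon 8,(Taxon 1,((Taxon 5,Taxon 9),Taxon 3))).
The clade {Taxon 5, Taxon 9} is supported by Char. 4: its derived state '1' occurs in exactly those taxa and in no other taxon (including the outgroup).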